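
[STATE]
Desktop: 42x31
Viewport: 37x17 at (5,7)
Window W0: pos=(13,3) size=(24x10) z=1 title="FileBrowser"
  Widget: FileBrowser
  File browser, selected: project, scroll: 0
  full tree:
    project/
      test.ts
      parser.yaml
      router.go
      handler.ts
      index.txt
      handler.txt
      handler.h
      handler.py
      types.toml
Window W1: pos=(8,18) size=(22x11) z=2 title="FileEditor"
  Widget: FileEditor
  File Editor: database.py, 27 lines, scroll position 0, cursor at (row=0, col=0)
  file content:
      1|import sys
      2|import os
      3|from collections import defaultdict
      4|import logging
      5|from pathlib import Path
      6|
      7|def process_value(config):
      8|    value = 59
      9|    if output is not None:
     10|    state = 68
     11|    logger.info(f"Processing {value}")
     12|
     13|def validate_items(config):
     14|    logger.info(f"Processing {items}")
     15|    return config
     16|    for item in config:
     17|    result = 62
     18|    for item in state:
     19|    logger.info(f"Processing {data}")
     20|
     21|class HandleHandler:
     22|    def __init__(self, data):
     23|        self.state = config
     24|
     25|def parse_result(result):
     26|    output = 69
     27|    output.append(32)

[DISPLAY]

        ┃    test.ts           ┃     
        ┃    parser.yaml       ┃     
        ┃    router.go         ┃     
        ┃    handler.ts        ┃     
        ┃    index.txt         ┃     
        ┗━━━━━━━━━━━━━━━━━━━━━━┛     
                                     
                                     
                                     
                                     
                                     
   ┏━━━━━━━━━━━━━━━━━━━━┓            
   ┃ FileEditor         ┃            
   ┠────────────────────┨            
   ┃█mport sys         ▲┃            
   ┃import os          █┃            
   ┃from collections im░┃            


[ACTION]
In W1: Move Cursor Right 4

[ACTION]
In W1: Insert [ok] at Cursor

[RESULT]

        ┃    test.ts           ┃     
        ┃    parser.yaml       ┃     
        ┃    router.go         ┃     
        ┃    handler.ts        ┃     
        ┃    index.txt         ┃     
        ┗━━━━━━━━━━━━━━━━━━━━━━┛     
                                     
                                     
                                     
                                     
                                     
   ┏━━━━━━━━━━━━━━━━━━━━┓            
   ┃ FileEditor         ┃            
   ┠────────────────────┨            
   ┃impook█t sys       ▲┃            
   ┃import os          █┃            
   ┃from collections im░┃            


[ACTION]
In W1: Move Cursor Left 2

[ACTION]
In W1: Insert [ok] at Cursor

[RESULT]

        ┃    test.ts           ┃     
        ┃    parser.yaml       ┃     
        ┃    router.go         ┃     
        ┃    handler.ts        ┃     
        ┃    index.txt         ┃     
        ┗━━━━━━━━━━━━━━━━━━━━━━┛     
                                     
                                     
                                     
                                     
                                     
   ┏━━━━━━━━━━━━━━━━━━━━┓            
   ┃ FileEditor         ┃            
   ┠────────────────────┨            
   ┃impook█krt sys     ▲┃            
   ┃import os          █┃            
   ┃from collections im░┃            


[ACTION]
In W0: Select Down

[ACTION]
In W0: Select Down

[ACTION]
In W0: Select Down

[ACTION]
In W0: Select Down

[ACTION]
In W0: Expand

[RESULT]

        ┃    test.ts           ┃     
        ┃    parser.yaml       ┃     
        ┃    router.go         ┃     
        ┃  > handler.ts        ┃     
        ┃    index.txt         ┃     
        ┗━━━━━━━━━━━━━━━━━━━━━━┛     
                                     
                                     
                                     
                                     
                                     
   ┏━━━━━━━━━━━━━━━━━━━━┓            
   ┃ FileEditor         ┃            
   ┠────────────────────┨            
   ┃impook█krt sys     ▲┃            
   ┃import os          █┃            
   ┃from collections im░┃            


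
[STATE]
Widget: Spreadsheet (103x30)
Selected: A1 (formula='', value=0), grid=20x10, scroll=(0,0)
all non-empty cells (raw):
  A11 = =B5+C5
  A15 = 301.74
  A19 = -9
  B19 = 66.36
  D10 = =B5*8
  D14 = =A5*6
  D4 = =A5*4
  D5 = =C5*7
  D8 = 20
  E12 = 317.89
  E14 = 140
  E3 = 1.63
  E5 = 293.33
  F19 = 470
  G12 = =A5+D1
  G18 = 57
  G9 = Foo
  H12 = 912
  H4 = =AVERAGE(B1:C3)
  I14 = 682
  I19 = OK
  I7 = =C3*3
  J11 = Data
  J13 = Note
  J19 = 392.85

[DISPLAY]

A1:                                                                                                    
       A       B       C       D       E       F       G       H       I       J                       
-------------------------------------------------------------------------------------------------------
  1      [0]       0       0       0       0       0       0       0       0       0                   
  2        0       0       0       0       0       0       0       0       0       0                   
  3        0       0       0       0    1.63       0       0       0       0       0                   
  4        0       0       0       0       0       0       0       0       0       0                   
  5        0       0       0       0  293.33       0       0       0       0       0                   
  6        0       0       0       0       0       0       0       0       0       0                   
  7        0       0       0       0       0       0       0       0       0       0                   
  8        0       0       0      20       0       0       0       0       0       0                   
  9        0       0       0       0       0       0Foo            0       0       0                   
 10        0       0       0       0       0       0       0       0       0       0                   
 11        0       0       0       0       0       0       0       0       0Data                       
 12        0       0       0       0  317.89       0       0     912       0       0                   
 13        0       0       0       0       0       0       0       0       0Note                       
 14        0       0       0       0     140       0       0       0     682       0                   
 15   301.74       0       0       0       0       0       0       0       0       0                   
 16        0       0       0       0       0       0       0       0       0       0                   
 17        0       0       0       0       0       0       0       0       0       0                   
 18        0       0       0       0       0       0      57       0       0       0                   
 19       -9   66.36       0       0       0     470       0       0OK        392.85                   
 20        0       0       0       0       0       0       0       0       0       0                   
                                                                                                       
                                                                                                       
                                                                                                       
                                                                                                       
                                                                                                       
                                                                                                       
                                                                                                       


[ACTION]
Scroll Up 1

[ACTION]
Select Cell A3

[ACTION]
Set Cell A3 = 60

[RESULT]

A3: 60                                                                                                 
       A       B       C       D       E       F       G       H       I       J                       
-------------------------------------------------------------------------------------------------------
  1        0       0       0       0       0       0       0       0       0       0                   
  2        0       0       0       0       0       0       0       0       0       0                   
  3     [60]       0       0       0    1.63       0       0       0       0       0                   
  4        0       0       0       0       0       0       0       0       0       0                   
  5        0       0       0       0  293.33       0       0       0       0       0                   
  6        0       0       0       0       0       0       0       0       0       0                   
  7        0       0       0       0       0       0       0       0       0       0                   
  8        0       0       0      20       0       0       0       0       0       0                   
  9        0       0       0       0       0       0Foo            0       0       0                   
 10        0       0       0       0       0       0       0       0       0       0                   
 11        0       0       0       0       0       0       0       0       0Data                       
 12        0       0       0       0  317.89       0       0     912       0       0                   
 13        0       0       0       0       0       0       0       0       0Note                       
 14        0       0       0       0     140       0       0       0     682       0                   
 15   301.74       0       0       0       0       0       0       0       0       0                   
 16        0       0       0       0       0       0       0       0       0       0                   
 17        0       0       0       0       0       0       0       0       0       0                   
 18        0       0       0       0       0       0      57       0       0       0                   
 19       -9   66.36       0       0       0     470       0       0OK        392.85                   
 20        0       0       0       0       0       0       0       0       0       0                   
                                                                                                       
                                                                                                       
                                                                                                       
                                                                                                       
                                                                                                       
                                                                                                       
                                                                                                       


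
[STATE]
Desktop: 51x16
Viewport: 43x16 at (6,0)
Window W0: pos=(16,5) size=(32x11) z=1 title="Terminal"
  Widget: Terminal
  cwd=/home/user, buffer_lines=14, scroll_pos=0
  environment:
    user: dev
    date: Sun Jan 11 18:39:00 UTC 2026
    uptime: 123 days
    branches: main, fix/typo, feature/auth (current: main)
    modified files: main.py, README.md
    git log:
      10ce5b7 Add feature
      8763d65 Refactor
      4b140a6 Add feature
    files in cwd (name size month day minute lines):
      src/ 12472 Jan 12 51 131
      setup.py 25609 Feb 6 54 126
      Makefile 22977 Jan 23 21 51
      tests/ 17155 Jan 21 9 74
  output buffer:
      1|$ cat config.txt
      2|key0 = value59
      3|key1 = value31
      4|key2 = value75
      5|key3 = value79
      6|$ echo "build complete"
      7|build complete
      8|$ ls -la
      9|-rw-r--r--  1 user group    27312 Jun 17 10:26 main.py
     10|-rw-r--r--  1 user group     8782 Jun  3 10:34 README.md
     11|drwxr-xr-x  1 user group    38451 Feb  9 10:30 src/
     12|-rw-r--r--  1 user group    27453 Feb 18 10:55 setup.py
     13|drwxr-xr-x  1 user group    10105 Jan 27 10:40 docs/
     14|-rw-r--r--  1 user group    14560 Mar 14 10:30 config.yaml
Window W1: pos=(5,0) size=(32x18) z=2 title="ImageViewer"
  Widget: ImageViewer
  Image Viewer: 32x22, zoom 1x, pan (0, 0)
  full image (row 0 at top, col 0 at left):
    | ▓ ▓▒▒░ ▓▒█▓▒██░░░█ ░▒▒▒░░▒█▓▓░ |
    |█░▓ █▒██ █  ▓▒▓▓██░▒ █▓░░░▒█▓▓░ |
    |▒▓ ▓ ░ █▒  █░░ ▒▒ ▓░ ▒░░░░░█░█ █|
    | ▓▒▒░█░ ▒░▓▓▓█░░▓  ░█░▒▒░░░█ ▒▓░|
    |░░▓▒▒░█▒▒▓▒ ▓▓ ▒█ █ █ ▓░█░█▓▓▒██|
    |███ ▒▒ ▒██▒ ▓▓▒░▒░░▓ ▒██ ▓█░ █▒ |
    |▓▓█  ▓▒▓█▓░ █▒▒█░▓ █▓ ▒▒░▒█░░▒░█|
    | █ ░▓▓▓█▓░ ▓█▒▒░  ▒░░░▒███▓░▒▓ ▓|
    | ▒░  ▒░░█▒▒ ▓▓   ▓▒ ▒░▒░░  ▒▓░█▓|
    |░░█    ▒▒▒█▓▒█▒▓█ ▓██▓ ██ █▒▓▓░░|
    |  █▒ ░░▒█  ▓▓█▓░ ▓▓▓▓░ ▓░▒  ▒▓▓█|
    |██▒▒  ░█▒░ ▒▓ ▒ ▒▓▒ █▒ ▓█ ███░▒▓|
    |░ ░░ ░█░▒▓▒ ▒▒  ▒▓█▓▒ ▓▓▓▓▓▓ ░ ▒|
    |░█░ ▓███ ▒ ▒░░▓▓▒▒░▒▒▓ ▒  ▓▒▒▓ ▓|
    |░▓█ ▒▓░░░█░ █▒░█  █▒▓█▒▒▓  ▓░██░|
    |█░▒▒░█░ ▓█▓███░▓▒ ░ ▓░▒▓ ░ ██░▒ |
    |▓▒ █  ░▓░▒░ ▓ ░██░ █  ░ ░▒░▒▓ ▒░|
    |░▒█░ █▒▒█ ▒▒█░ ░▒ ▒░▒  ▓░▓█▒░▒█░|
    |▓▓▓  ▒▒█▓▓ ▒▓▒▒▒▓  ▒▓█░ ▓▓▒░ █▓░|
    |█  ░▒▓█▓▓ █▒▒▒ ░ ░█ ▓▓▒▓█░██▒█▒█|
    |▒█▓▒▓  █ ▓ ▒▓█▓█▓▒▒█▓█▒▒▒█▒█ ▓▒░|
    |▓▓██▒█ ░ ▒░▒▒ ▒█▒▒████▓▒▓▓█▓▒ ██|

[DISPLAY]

━━━━━━━━━━━━━━━━━━━━━━━━━━━━━━┓            
 ImageViewer                  ┃            
──────────────────────────────┨            
 ▓ ▓▒▒░ ▓▒█▓▒██░░░█ ░▒▒▒░░▒█▓▓┃            
█░▓ █▒██ █  ▓▒▓▓██░▒ █▓░░░▒█▓▓┃            
▒▓ ▓ ░ █▒  █░░ ▒▒ ▓░ ▒░░░░░█░█┃━━━━━━━━━━┓ 
 ▓▒▒░█░ ▒░▓▓▓█░░▓  ░█░▒▒░░░█ ▒┃          ┃ 
░░▓▒▒░█▒▒▓▒ ▓▓ ▒█ █ █ ▓░█░█▓▓▒┃──────────┨ 
███ ▒▒ ▒██▒ ▓▓▒░▒░░▓ ▒██ ▓█░ █┃          ┃ 
▓▓█  ▓▒▓█▓░ █▒▒█░▓ █▓ ▒▒░▒█░░▒┃          ┃ 
 █ ░▓▓▓█▓░ ▓█▒▒░  ▒░░░▒███▓░▒▓┃          ┃ 
 ▒░  ▒░░█▒▒ ▓▓   ▓▒ ▒░▒░░  ▒▓░┃          ┃ 
░░█    ▒▒▒█▓▒█▒▓█ ▓██▓ ██ █▒▓▓┃          ┃ 
  █▒ ░░▒█  ▓▓█▓░ ▓▓▓▓░ ▓░▒  ▒▓┃te"       ┃ 
██▒▒  ░█▒░ ▒▓ ▒ ▒▓▒ █▒ ▓█ ███░┃          ┃ 
░ ░░ ░█░▒▓▒ ▒▒  ▒▓█▓▒ ▓▓▓▓▓▓ ░┃━━━━━━━━━━┛ 


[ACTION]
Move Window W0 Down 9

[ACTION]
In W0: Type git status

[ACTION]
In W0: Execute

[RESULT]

━━━━━━━━━━━━━━━━━━━━━━━━━━━━━━┓            
 ImageViewer                  ┃            
──────────────────────────────┨            
 ▓ ▓▒▒░ ▓▒█▓▒██░░░█ ░▒▒▒░░▒█▓▓┃            
█░▓ █▒██ █  ▓▒▓▓██░▒ █▓░░░▒█▓▓┃            
▒▓ ▓ ░ █▒  █░░ ▒▒ ▓░ ▒░░░░░█░█┃━━━━━━━━━━┓ 
 ▓▒▒░█░ ▒░▓▓▓█░░▓  ░█░▒▒░░░█ ▒┃          ┃ 
░░▓▒▒░█▒▒▓▒ ▓▓ ▒█ █ █ ▓░█░█▓▓▒┃──────────┨ 
███ ▒▒ ▒██▒ ▓▓▒░▒░░▓ ▒██ ▓█░ █┃          ┃ 
▓▓█  ▓▒▓█▓░ █▒▒█░▓ █▓ ▒▒░▒█░░▒┃          ┃ 
 █ ░▓▓▓█▓░ ▓█▒▒░  ▒░░░▒███▓░▒▓┃or commit:┃ 
 ▒░  ▒░░█▒▒ ▓▓   ▓▒ ▒░▒░░  ▒▓░┃          ┃ 
░░█    ▒▒▒█▓▒█▒▓█ ▓██▓ ██ █▒▓▓┃main.py   ┃ 
  █▒ ░░▒█  ▓▓█▓░ ▓▓▓▓░ ▓░▒  ▒▓┃README.md ┃ 
██▒▒  ░█▒░ ▒▓ ▒ ▒▓▒ █▒ ▓█ ███░┃          ┃ 
░ ░░ ░█░▒▓▒ ▒▒  ▒▓█▓▒ ▓▓▓▓▓▓ ░┃━━━━━━━━━━┛ 


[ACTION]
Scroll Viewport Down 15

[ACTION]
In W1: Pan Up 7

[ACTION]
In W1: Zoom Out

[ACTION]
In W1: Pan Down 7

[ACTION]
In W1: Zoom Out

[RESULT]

━━━━━━━━━━━━━━━━━━━━━━━━━━━━━━┓            
 ImageViewer                  ┃            
──────────────────────────────┨            
 █ ░▓▓▓█▓░ ▓█▒▒░  ▒░░░▒███▓░▒▓┃            
 ▒░  ▒░░█▒▒ ▓▓   ▓▒ ▒░▒░░  ▒▓░┃            
░░█    ▒▒▒█▓▒█▒▓█ ▓██▓ ██ █▒▓▓┃━━━━━━━━━━┓ 
  █▒ ░░▒█  ▓▓█▓░ ▓▓▓▓░ ▓░▒  ▒▓┃          ┃ 
██▒▒  ░█▒░ ▒▓ ▒ ▒▓▒ █▒ ▓█ ███░┃──────────┨ 
░ ░░ ░█░▒▓▒ ▒▒  ▒▓█▓▒ ▓▓▓▓▓▓ ░┃          ┃ 
░█░ ▓███ ▒ ▒░░▓▓▒▒░▒▒▓ ▒  ▓▒▒▓┃          ┃ 
░▓█ ▒▓░░░█░ █▒░█  █▒▓█▒▒▓  ▓░█┃or commit:┃ 
█░▒▒░█░ ▓█▓███░▓▒ ░ ▓░▒▓ ░ ██░┃          ┃ 
▓▒ █  ░▓░▒░ ▓ ░██░ █  ░ ░▒░▒▓ ┃main.py   ┃ 
░▒█░ █▒▒█ ▒▒█░ ░▒ ▒░▒  ▓░▓█▒░▒┃README.md ┃ 
▓▓▓  ▒▒█▓▓ ▒▓▒▒▒▓  ▒▓█░ ▓▓▒░ █┃          ┃ 
█  ░▒▓█▓▓ █▒▒▒ ░ ░█ ▓▓▒▓█░██▒█┃━━━━━━━━━━┛ 


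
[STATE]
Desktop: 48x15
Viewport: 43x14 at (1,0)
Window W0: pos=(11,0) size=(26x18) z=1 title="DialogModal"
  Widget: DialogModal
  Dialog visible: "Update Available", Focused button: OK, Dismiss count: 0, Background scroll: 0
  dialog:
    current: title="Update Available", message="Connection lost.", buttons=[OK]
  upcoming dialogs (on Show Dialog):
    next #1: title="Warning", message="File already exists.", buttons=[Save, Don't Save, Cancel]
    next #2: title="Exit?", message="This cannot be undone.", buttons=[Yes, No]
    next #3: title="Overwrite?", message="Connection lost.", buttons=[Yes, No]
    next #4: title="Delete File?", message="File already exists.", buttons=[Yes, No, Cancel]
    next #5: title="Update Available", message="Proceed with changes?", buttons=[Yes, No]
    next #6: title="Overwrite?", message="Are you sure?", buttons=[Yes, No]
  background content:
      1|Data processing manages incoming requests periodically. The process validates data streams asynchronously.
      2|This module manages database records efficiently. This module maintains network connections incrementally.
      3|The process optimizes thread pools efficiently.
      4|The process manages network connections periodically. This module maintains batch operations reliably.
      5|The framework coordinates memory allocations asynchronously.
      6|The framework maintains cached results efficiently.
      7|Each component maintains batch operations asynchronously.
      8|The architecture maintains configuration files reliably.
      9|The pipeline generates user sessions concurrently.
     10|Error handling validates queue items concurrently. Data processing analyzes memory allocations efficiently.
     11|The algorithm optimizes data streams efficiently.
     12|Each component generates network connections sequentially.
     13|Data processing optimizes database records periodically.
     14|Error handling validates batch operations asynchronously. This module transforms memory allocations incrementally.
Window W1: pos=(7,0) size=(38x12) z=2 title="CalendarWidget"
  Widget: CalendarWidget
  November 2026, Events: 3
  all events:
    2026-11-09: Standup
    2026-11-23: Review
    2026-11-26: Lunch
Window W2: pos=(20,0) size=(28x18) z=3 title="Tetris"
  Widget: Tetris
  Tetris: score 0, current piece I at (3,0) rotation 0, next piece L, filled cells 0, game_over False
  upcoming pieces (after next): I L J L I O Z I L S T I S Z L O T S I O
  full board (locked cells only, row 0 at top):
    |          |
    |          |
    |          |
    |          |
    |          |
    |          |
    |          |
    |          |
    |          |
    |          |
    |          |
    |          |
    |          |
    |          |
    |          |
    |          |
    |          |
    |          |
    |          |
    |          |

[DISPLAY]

      ┏━━━━━━━━━━━━┏━━━━━━━━━━━━━━━━━━━━━━━
      ┃ CalendarWid┃ Tetris                
      ┠────────────┠───────────────────────
      ┃           N┃          │Next:       
      ┃Mo Tu We Th ┃          │  ▒         
      ┃            ┃          │▒▒▒         
      ┃ 2  3  4  5 ┃          │            
      ┃ 9* 10 11 12┃          │            
      ┃16 17 18 19 ┃          │            
      ┃23* 24 25 26┃          │Score:      
      ┃30          ┃          │0           
      ┗━━━━━━━━━━━━┃          │            
          ┃Error ha┃          │            
          ┃The algo┃          │            


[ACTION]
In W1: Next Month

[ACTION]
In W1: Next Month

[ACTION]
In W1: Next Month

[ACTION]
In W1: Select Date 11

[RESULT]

      ┏━━━━━━━━━━━━┏━━━━━━━━━━━━━━━━━━━━━━━
      ┃ CalendarWid┃ Tetris                
      ┠────────────┠───────────────────────
      ┃           F┃          │Next:       
      ┃Mo Tu We Th ┃          │  ▒         
      ┃ 1  2  3  4 ┃          │▒▒▒         
      ┃ 8  9 10 [11┃          │            
      ┃15 16 17 18 ┃          │            
      ┃22 23 24 25 ┃          │            
      ┃            ┃          │Score:      
      ┃            ┃          │0           
      ┗━━━━━━━━━━━━┃          │            
          ┃Error ha┃          │            
          ┃The algo┃          │            


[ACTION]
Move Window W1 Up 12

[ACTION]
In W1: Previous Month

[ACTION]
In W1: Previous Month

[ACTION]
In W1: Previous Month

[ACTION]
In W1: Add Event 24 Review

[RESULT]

      ┏━━━━━━━━━━━━┏━━━━━━━━━━━━━━━━━━━━━━━
      ┃ CalendarWid┃ Tetris                
      ┠────────────┠───────────────────────
      ┃           N┃          │Next:       
      ┃Mo Tu We Th ┃          │  ▒         
      ┃            ┃          │▒▒▒         
      ┃ 2  3  4  5 ┃          │            
      ┃ 9* 10 11 12┃          │            
      ┃16 17 18 19 ┃          │            
      ┃23* 24* 25 2┃          │Score:      
      ┃30          ┃          │0           
      ┗━━━━━━━━━━━━┃          │            
          ┃Error ha┃          │            
          ┃The algo┃          │            


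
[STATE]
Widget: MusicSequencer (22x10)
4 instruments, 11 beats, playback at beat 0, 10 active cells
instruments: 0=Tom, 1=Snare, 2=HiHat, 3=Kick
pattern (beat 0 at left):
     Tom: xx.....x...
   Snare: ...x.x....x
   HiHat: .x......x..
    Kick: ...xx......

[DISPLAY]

      ▼1234567890     
   Tom██·····█···     
 Snare···█·█····█     
 HiHat·█······█··     
  Kick···██······     
                      
                      
                      
                      
                      


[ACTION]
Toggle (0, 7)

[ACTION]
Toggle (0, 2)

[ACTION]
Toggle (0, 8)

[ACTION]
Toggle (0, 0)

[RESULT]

      ▼1234567890     
   Tom·██·····█··     
 Snare···█·█····█     
 HiHat·█······█··     
  Kick···██······     
                      
                      
                      
                      
                      


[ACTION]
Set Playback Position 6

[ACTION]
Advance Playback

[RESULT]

      0123456▼890     
   Tom·██·····█··     
 Snare···█·█····█     
 HiHat·█······█··     
  Kick···██······     
                      
                      
                      
                      
                      


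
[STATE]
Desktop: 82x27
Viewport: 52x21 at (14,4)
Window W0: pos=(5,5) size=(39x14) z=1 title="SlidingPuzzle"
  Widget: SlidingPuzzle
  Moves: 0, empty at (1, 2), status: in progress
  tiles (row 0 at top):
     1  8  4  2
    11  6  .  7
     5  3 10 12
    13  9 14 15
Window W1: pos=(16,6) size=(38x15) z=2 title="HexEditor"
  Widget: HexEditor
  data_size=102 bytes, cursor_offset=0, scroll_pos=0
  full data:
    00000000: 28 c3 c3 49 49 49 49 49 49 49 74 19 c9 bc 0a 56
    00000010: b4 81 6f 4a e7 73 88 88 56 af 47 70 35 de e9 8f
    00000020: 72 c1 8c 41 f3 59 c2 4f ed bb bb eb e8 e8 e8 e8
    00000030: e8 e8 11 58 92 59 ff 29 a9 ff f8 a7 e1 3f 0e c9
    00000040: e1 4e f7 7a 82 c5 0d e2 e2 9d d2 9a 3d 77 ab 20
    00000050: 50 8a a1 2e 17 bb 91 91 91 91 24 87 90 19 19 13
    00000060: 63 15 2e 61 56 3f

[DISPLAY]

                                                    
━━━━━━━━━━━━━━━━━━━━━━━━━━━━━┓                      
Pu┏━━━━━━━━━━━━━━━━━━━━━━━━━━━━━━━━━━━━┓            
──┃ HexEditor                          ┃            
──┠────────────────────────────────────┨            
8 ┃00000000  28 c3 c3 49 49 49 49 49  4┃            
──┃00000010  b4 81 6f 4a e7 73 88 88  5┃            
6 ┃00000020  72 c1 8c 41 f3 59 c2 4f  e┃            
──┃00000030  e8 e8 11 58 92 59 ff 29  a┃            
3 ┃00000040  e1 4e f7 7a 82 c5 0d e2  e┃            
──┃00000050  50 8a a1 2e 17 bb 91 91  9┃            
9 ┃00000060  63 15 2e 61 56 3f         ┃            
──┃                                    ┃            
  ┃                                    ┃            
━━┃                                    ┃            
  ┃                                    ┃            
  ┗━━━━━━━━━━━━━━━━━━━━━━━━━━━━━━━━━━━━┛            
                                                    
                                                    
                                                    
                                                    


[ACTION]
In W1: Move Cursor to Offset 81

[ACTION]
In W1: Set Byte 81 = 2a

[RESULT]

                                                    
━━━━━━━━━━━━━━━━━━━━━━━━━━━━━┓                      
Pu┏━━━━━━━━━━━━━━━━━━━━━━━━━━━━━━━━━━━━┓            
──┃ HexEditor                          ┃            
──┠────────────────────────────────────┨            
8 ┃00000000  28 c3 c3 49 49 49 49 49  4┃            
──┃00000010  b4 81 6f 4a e7 73 88 88  5┃            
6 ┃00000020  72 c1 8c 41 f3 59 c2 4f  e┃            
──┃00000030  e8 e8 11 58 92 59 ff 29  a┃            
3 ┃00000040  e1 4e f7 7a 82 c5 0d e2  e┃            
──┃00000050  50 2A a1 2e 17 bb 91 91  9┃            
9 ┃00000060  63 15 2e 61 56 3f         ┃            
──┃                                    ┃            
  ┃                                    ┃            
━━┃                                    ┃            
  ┃                                    ┃            
  ┗━━━━━━━━━━━━━━━━━━━━━━━━━━━━━━━━━━━━┛            
                                                    
                                                    
                                                    
                                                    


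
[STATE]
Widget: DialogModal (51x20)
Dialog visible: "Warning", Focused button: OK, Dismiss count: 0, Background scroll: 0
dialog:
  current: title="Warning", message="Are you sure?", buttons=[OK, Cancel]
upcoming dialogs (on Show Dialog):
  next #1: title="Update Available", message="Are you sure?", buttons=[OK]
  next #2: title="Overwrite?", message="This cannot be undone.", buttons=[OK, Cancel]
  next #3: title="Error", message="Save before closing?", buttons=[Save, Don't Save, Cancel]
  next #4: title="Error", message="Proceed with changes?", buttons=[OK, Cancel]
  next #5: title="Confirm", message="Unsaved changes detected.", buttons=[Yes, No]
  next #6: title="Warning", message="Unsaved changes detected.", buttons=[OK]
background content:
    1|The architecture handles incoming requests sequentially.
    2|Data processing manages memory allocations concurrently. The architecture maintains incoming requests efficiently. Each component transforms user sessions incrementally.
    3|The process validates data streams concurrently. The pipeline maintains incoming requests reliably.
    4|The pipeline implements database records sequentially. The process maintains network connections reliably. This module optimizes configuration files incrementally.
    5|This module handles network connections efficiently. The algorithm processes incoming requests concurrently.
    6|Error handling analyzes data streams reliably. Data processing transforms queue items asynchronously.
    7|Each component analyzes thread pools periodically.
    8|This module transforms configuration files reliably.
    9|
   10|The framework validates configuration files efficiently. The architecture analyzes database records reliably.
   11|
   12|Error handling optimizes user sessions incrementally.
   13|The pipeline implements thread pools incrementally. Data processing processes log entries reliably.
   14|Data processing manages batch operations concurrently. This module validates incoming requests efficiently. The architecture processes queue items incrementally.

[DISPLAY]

The architecture handles incoming requests sequenti
Data processing manages memory allocations concurre
The process validates data streams concurrently. Th
The pipeline implements database records sequential
This module handles network connections efficiently
Error handling analyzes data streams reliably. Data
Each component analyzes thread pools periodically. 
This module trans┌───────────────┐on files reliably
                 │    Warning    │                 
The framework val│ Are you sure? │ion files efficie
                 │ [OK]  Cancel  │                 
Error handling op└───────────────┘ions incrementall
The pipeline implements thread pools incrementally.
Data processing manages batch operations concurrent
                                                   
                                                   
                                                   
                                                   
                                                   
                                                   


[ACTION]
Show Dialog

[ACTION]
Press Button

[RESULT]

The architecture handles incoming requests sequenti
Data processing manages memory allocations concurre
The process validates data streams concurrently. Th
The pipeline implements database records sequential
This module handles network connections efficiently
Error handling analyzes data streams reliably. Data
Each component analyzes thread pools periodically. 
This module transforms configuration files reliably
                                                   
The framework validates configuration files efficie
                                                   
Error handling optimizes user sessions incrementall
The pipeline implements thread pools incrementally.
Data processing manages batch operations concurrent
                                                   
                                                   
                                                   
                                                   
                                                   
                                                   


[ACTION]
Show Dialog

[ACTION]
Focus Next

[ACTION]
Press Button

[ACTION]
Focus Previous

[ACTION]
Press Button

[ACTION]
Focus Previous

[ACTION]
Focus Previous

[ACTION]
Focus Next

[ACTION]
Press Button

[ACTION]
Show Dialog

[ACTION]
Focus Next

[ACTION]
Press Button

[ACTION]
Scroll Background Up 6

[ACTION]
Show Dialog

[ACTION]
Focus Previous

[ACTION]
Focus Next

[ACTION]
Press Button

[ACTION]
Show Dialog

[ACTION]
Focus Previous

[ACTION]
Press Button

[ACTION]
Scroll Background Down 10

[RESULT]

                                                   
Error handling optimizes user sessions incrementall
The pipeline implements thread pools incrementally.
Data processing manages batch operations concurrent
                                                   
                                                   
                                                   
                                                   
                                                   
                                                   
                                                   
                                                   
                                                   
                                                   
                                                   
                                                   
                                                   
                                                   
                                                   
                                                   


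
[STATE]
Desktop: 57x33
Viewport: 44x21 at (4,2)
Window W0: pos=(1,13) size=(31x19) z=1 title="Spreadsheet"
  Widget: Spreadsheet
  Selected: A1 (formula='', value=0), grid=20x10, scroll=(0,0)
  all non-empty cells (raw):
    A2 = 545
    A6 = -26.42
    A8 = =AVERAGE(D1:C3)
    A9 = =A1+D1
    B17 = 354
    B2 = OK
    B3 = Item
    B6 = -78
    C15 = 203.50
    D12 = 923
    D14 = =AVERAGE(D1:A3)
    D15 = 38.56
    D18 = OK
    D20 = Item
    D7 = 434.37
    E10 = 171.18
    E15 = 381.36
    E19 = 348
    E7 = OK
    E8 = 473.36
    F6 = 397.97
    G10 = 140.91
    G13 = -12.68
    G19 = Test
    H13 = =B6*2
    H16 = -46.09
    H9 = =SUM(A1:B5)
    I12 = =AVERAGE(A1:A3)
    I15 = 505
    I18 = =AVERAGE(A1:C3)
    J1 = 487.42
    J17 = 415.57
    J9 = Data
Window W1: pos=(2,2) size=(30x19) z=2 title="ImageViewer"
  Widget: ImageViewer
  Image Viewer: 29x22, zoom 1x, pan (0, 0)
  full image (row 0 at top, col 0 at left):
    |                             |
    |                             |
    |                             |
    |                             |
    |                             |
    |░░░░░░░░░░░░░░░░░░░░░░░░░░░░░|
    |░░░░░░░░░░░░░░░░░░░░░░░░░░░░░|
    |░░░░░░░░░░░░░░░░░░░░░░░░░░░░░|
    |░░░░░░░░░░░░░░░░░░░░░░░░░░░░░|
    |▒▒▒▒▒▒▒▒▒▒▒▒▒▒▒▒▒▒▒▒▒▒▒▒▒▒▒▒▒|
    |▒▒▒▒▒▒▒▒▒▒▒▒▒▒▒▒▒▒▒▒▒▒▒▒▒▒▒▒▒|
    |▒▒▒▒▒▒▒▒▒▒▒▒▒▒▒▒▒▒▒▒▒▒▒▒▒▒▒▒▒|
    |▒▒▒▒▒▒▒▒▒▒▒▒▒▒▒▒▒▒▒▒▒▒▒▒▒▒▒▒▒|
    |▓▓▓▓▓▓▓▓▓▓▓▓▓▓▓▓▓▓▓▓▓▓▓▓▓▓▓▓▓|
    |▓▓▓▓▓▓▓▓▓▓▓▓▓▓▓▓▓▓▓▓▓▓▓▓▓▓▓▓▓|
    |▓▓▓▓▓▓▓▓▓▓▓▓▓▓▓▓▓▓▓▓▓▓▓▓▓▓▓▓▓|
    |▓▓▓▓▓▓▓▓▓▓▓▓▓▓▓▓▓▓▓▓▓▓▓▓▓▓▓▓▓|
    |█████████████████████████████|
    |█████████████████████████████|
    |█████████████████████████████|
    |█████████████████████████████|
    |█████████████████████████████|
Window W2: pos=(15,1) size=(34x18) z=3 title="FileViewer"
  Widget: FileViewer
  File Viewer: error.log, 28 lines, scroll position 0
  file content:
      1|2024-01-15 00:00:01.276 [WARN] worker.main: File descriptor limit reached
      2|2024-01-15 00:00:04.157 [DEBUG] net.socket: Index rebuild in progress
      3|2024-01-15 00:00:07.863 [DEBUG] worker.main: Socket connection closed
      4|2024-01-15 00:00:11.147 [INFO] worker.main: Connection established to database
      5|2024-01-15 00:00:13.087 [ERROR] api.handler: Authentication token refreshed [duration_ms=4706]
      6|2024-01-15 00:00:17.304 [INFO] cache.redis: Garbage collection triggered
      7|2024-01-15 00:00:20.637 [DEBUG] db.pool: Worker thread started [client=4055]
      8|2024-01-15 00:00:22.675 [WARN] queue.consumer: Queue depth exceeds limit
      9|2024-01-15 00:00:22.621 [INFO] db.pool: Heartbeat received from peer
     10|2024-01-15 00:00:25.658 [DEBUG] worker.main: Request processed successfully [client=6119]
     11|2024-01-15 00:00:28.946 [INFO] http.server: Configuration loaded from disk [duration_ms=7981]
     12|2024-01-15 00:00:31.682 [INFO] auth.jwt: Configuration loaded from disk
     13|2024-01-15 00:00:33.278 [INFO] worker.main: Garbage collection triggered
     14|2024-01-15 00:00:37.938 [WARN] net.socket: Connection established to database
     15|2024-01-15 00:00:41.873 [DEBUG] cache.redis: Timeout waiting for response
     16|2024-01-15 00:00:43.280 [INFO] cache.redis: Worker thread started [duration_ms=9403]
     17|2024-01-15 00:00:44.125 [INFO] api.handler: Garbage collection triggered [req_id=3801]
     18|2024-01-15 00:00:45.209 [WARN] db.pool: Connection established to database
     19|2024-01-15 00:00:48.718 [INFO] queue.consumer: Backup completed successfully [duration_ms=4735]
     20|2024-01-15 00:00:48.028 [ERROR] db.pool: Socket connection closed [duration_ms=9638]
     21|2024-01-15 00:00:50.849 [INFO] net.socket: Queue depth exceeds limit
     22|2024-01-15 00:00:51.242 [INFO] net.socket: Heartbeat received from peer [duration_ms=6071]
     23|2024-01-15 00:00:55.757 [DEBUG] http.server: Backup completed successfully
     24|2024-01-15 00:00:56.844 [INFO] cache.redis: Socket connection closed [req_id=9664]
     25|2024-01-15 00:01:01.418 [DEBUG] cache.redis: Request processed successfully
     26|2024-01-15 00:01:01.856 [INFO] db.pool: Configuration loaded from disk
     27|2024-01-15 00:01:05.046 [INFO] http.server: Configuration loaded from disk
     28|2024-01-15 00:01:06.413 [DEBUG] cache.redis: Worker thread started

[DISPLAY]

━━━━━━━━━━━┃ FileViewer                     
ImageViewer┠────────────────────────────────
───────────┃2024-01-15 00:00:01.276 [WARN] ▲
           ┃2024-01-15 00:00:04.157 [DEBUG]█
           ┃2024-01-15 00:00:07.863 [DEBUG]░
           ┃2024-01-15 00:00:11.147 [INFO] ░
           ┃2024-01-15 00:00:13.087 [ERROR]░
           ┃2024-01-15 00:00:17.304 [INFO] ░
░░░░░░░░░░░┃2024-01-15 00:00:20.637 [DEBUG]░
░░░░░░░░░░░┃2024-01-15 00:00:22.675 [WARN] ░
░░░░░░░░░░░┃2024-01-15 00:00:22.621 [INFO] ░
░░░░░░░░░░░┃2024-01-15 00:00:25.658 [DEBUG]░
▒▒▒▒▒▒▒▒▒▒▒┃2024-01-15 00:00:28.946 [INFO] ░
▒▒▒▒▒▒▒▒▒▒▒┃2024-01-15 00:00:31.682 [INFO] ░
▒▒▒▒▒▒▒▒▒▒▒┃2024-01-15 00:00:33.278 [INFO] ░
▒▒▒▒▒▒▒▒▒▒▒┃2024-01-15 00:00:37.938 [WARN] ▼
▓▓▓▓▓▓▓▓▓▓▓┗━━━━━━━━━━━━━━━━━━━━━━━━━━━━━━━━
▓▓▓▓▓▓▓▓▓▓▓▓▓▓▓▓▓▓▓▓▓▓▓▓▓▓▓┃                
━━━━━━━━━━━━━━━━━━━━━━━━━━━┛                
3        0Item           0 ┃                
4        0       0       0 ┃                


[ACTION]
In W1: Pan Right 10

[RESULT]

━━━━━━━━━━━┃ FileViewer                     
ImageViewer┠────────────────────────────────
───────────┃2024-01-15 00:00:01.276 [WARN] ▲
           ┃2024-01-15 00:00:04.157 [DEBUG]█
           ┃2024-01-15 00:00:07.863 [DEBUG]░
           ┃2024-01-15 00:00:11.147 [INFO] ░
           ┃2024-01-15 00:00:13.087 [ERROR]░
           ┃2024-01-15 00:00:17.304 [INFO] ░
░░░░░░░░░░░┃2024-01-15 00:00:20.637 [DEBUG]░
░░░░░░░░░░░┃2024-01-15 00:00:22.675 [WARN] ░
░░░░░░░░░░░┃2024-01-15 00:00:22.621 [INFO] ░
░░░░░░░░░░░┃2024-01-15 00:00:25.658 [DEBUG]░
▒▒▒▒▒▒▒▒▒▒▒┃2024-01-15 00:00:28.946 [INFO] ░
▒▒▒▒▒▒▒▒▒▒▒┃2024-01-15 00:00:31.682 [INFO] ░
▒▒▒▒▒▒▒▒▒▒▒┃2024-01-15 00:00:33.278 [INFO] ░
▒▒▒▒▒▒▒▒▒▒▒┃2024-01-15 00:00:37.938 [WARN] ▼
▓▓▓▓▓▓▓▓▓▓▓┗━━━━━━━━━━━━━━━━━━━━━━━━━━━━━━━━
▓▓▓▓▓▓▓▓▓▓▓▓▓▓▓▓▓▓         ┃                
━━━━━━━━━━━━━━━━━━━━━━━━━━━┛                
3        0Item           0 ┃                
4        0       0       0 ┃                


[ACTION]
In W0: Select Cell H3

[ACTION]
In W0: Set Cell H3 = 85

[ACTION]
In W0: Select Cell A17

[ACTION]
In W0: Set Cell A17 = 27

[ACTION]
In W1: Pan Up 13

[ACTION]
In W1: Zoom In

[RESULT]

━━━━━━━━━━━┃ FileViewer                     
ImageViewer┠────────────────────────────────
───────────┃2024-01-15 00:00:01.276 [WARN] ▲
           ┃2024-01-15 00:00:04.157 [DEBUG]█
           ┃2024-01-15 00:00:07.863 [DEBUG]░
           ┃2024-01-15 00:00:11.147 [INFO] ░
           ┃2024-01-15 00:00:13.087 [ERROR]░
           ┃2024-01-15 00:00:17.304 [INFO] ░
           ┃2024-01-15 00:00:20.637 [DEBUG]░
           ┃2024-01-15 00:00:22.675 [WARN] ░
           ┃2024-01-15 00:00:22.621 [INFO] ░
           ┃2024-01-15 00:00:25.658 [DEBUG]░
           ┃2024-01-15 00:00:28.946 [INFO] ░
░░░░░░░░░░░┃2024-01-15 00:00:31.682 [INFO] ░
░░░░░░░░░░░┃2024-01-15 00:00:33.278 [INFO] ░
░░░░░░░░░░░┃2024-01-15 00:00:37.938 [WARN] ▼
░░░░░░░░░░░┗━━━━━━━━━━━━━━━━━━━━━━━━━━━━━━━━
░░░░░░░░░░░░░░░░░░░░░░░░░░░┃                
━━━━━━━━━━━━━━━━━━━━━━━━━━━┛                
3        0Item           0 ┃                
4        0       0       0 ┃                
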